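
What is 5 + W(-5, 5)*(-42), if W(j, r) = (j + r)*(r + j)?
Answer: 5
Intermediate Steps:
W(j, r) = (j + r)**2 (W(j, r) = (j + r)*(j + r) = (j + r)**2)
5 + W(-5, 5)*(-42) = 5 + (-5 + 5)**2*(-42) = 5 + 0**2*(-42) = 5 + 0*(-42) = 5 + 0 = 5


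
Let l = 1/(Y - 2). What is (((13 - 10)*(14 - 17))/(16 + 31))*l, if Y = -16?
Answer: 1/94 ≈ 0.010638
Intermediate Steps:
l = -1/18 (l = 1/(-16 - 2) = 1/(-18) = -1/18 ≈ -0.055556)
(((13 - 10)*(14 - 17))/(16 + 31))*l = (((13 - 10)*(14 - 17))/(16 + 31))*(-1/18) = ((3*(-3))/47)*(-1/18) = ((1/47)*(-9))*(-1/18) = -9/47*(-1/18) = 1/94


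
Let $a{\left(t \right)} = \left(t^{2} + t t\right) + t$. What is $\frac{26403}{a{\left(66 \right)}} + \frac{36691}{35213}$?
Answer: $\frac{417267479}{103033238} \approx 4.0498$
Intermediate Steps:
$a{\left(t \right)} = t + 2 t^{2}$ ($a{\left(t \right)} = \left(t^{2} + t^{2}\right) + t = 2 t^{2} + t = t + 2 t^{2}$)
$\frac{26403}{a{\left(66 \right)}} + \frac{36691}{35213} = \frac{26403}{66 \left(1 + 2 \cdot 66\right)} + \frac{36691}{35213} = \frac{26403}{66 \left(1 + 132\right)} + 36691 \cdot \frac{1}{35213} = \frac{26403}{66 \cdot 133} + \frac{36691}{35213} = \frac{26403}{8778} + \frac{36691}{35213} = 26403 \cdot \frac{1}{8778} + \frac{36691}{35213} = \frac{8801}{2926} + \frac{36691}{35213} = \frac{417267479}{103033238}$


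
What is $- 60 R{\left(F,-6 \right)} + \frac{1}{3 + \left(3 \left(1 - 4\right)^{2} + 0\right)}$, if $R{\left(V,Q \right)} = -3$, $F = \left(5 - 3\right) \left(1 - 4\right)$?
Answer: $\frac{5401}{30} \approx 180.03$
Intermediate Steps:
$F = -6$ ($F = 2 \left(-3\right) = -6$)
$- 60 R{\left(F,-6 \right)} + \frac{1}{3 + \left(3 \left(1 - 4\right)^{2} + 0\right)} = \left(-60\right) \left(-3\right) + \frac{1}{3 + \left(3 \left(1 - 4\right)^{2} + 0\right)} = 180 + \frac{1}{3 + \left(3 \left(-3\right)^{2} + 0\right)} = 180 + \frac{1}{3 + \left(3 \cdot 9 + 0\right)} = 180 + \frac{1}{3 + \left(27 + 0\right)} = 180 + \frac{1}{3 + 27} = 180 + \frac{1}{30} = \frac{5401}{30}$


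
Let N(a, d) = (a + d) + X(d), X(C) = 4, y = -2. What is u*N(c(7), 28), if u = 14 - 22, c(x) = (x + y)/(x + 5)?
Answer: -778/3 ≈ -259.33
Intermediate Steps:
c(x) = (-2 + x)/(5 + x) (c(x) = (x - 2)/(x + 5) = (-2 + x)/(5 + x))
N(a, d) = 4 + a + d (N(a, d) = (a + d) + 4 = 4 + a + d)
u = -8
u*N(c(7), 28) = -8*(4 + (-2 + 7)/(5 + 7) + 28) = -8*(4 + 5/12 + 28) = -8*389/12 = -778/3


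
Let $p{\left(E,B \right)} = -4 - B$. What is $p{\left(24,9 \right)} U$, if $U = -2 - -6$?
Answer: $-52$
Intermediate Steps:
$U = 4$ ($U = -2 + 6 = 4$)
$p{\left(24,9 \right)} U = \left(-4 - 9\right) 4 = \left(-13\right) 4 = -52$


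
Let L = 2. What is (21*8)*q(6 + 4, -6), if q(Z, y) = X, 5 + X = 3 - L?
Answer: -672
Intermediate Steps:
X = -4 (X = -5 + (3 - 1*2) = -5 + (3 - 2) = -5 + 1 = -4)
q(Z, y) = -4
(21*8)*q(6 + 4, -6) = (21*8)*(-4) = 168*(-4) = -672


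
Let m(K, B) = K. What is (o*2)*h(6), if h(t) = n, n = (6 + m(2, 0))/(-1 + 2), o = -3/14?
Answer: -24/7 ≈ -3.4286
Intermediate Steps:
o = -3/14 (o = -3*1/14 = -3/14 ≈ -0.21429)
n = 8 (n = (6 + 2)/(-1 + 2) = 8/1 = 8*1 = 8)
h(t) = 8
(o*2)*h(6) = -3/14*2*8 = -3/7*8 = -24/7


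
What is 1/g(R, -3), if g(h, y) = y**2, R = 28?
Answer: 1/9 ≈ 0.11111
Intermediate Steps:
1/g(R, -3) = 1/((-3)**2) = 1/9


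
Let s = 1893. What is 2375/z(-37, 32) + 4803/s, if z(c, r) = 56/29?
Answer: 43549781/35336 ≈ 1232.4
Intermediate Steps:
z(c, r) = 56/29 (z(c, r) = 56*(1/29) = 56/29)
2375/z(-37, 32) + 4803/s = 2375/(56/29) + 4803/1893 = 2375*(29/56) + 4803*(1/1893) = 68875/56 + 1601/631 = 43549781/35336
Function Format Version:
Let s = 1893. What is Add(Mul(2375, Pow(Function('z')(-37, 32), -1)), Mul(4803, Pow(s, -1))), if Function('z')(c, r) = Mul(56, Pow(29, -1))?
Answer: Rational(43549781, 35336) ≈ 1232.4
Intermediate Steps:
Function('z')(c, r) = Rational(56, 29) (Function('z')(c, r) = Mul(56, Rational(1, 29)) = Rational(56, 29))
Add(Mul(2375, Pow(Function('z')(-37, 32), -1)), Mul(4803, Pow(s, -1))) = Add(Mul(2375, Pow(Rational(56, 29), -1)), Mul(4803, Pow(1893, -1))) = Add(Mul(2375, Rational(29, 56)), Mul(4803, Rational(1, 1893))) = Add(Rational(68875, 56), Rational(1601, 631)) = Rational(43549781, 35336)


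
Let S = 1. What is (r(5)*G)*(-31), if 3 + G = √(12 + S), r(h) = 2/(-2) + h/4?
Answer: 93/4 - 31*√13/4 ≈ -4.6930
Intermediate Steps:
r(h) = -1 + h/4 (r(h) = 2*(-½) + h*(¼) = -1 + h/4)
G = -3 + √13 (G = -3 + √(12 + 1) = -3 + √13 ≈ 0.60555)
(r(5)*G)*(-31) = ((-1 + (¼)*5)*(-3 + √13))*(-31) = ((-1 + 5/4)*(-3 + √13))*(-31) = ((-3 + √13)/4)*(-31) = (-¾ + √13/4)*(-31) = 93/4 - 31*√13/4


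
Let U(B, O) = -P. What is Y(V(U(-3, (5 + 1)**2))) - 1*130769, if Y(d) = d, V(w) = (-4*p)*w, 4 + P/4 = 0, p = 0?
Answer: -130769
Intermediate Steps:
P = -16 (P = -16 + 4*0 = -16 + 0 = -16)
U(B, O) = 16 (U(B, O) = -1*(-16) = 16)
V(w) = 0 (V(w) = (-4*0)*w = 0*w = 0)
Y(V(U(-3, (5 + 1)**2))) - 1*130769 = 0 - 1*130769 = 0 - 130769 = -130769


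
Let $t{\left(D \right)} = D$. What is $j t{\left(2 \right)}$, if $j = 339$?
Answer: $678$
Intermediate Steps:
$j t{\left(2 \right)} = 339 \cdot 2 = 678$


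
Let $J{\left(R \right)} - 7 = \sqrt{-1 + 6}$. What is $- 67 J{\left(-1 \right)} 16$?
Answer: $-7504 - 1072 \sqrt{5} \approx -9901.1$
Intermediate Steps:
$J{\left(R \right)} = 7 + \sqrt{5}$ ($J{\left(R \right)} = 7 + \sqrt{-1 + 6} = 7 + \sqrt{5}$)
$- 67 J{\left(-1 \right)} 16 = - 67 \left(7 + \sqrt{5}\right) 16 = \left(-469 - 67 \sqrt{5}\right) 16 = -7504 - 1072 \sqrt{5}$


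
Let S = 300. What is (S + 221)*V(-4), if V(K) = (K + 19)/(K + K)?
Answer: -7815/8 ≈ -976.88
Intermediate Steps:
V(K) = (19 + K)/(2*K) (V(K) = (19 + K)/((2*K)) = (19 + K)*(1/(2*K)) = (19 + K)/(2*K))
(S + 221)*V(-4) = (300 + 221)*((½)*(19 - 4)/(-4)) = 521*((½)*(-¼)*15) = 521*(-15/8) = -7815/8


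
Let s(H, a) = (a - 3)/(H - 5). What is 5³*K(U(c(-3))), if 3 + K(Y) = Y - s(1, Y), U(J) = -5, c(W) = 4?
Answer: -1250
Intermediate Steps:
s(H, a) = (-3 + a)/(-5 + H)
K(Y) = -15/4 + 5*Y/4 (K(Y) = -3 + (Y - (-3 + Y)/(-5 + 1)) = -3 + (Y - (-3 + Y)/(-4)) = -3 + (Y - (-1)*(-3 + Y)/4) = -3 + (Y - (¾ - Y/4)) = -3 + (Y + (-¾ + Y/4)) = -3 + (-¾ + 5*Y/4) = -15/4 + 5*Y/4)
5³*K(U(c(-3))) = 5³*(-15/4 + (5/4)*(-5)) = 125*(-15/4 - 25/4) = 125*(-10) = -1250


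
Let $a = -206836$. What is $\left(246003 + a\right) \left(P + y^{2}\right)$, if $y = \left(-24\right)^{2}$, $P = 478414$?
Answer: $31732711730$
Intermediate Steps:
$y = 576$
$\left(246003 + a\right) \left(P + y^{2}\right) = \left(246003 - 206836\right) \left(478414 + 576^{2}\right) = 39167 \left(478414 + 331776\right) = 39167 \cdot 810190 = 31732711730$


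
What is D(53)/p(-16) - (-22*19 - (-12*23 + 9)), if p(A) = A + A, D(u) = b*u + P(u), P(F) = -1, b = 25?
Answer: 877/8 ≈ 109.63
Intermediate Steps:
D(u) = -1 + 25*u (D(u) = 25*u - 1 = -1 + 25*u)
p(A) = 2*A
D(53)/p(-16) - (-22*19 - (-12*23 + 9)) = (-1 + 25*53)/((2*(-16))) - (-22*19 - (-12*23 + 9)) = (-1 + 1325)/(-32) - (-418 - (-276 + 9)) = 1324*(-1/32) - (-418 - 1*(-267)) = -331/8 - (-418 + 267) = -331/8 - 1*(-151) = -331/8 + 151 = 877/8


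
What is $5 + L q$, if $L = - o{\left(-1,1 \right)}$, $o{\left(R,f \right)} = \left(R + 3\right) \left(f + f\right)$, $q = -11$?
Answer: $49$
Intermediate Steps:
$o{\left(R,f \right)} = 2 f \left(3 + R\right)$ ($o{\left(R,f \right)} = \left(3 + R\right) 2 f = 2 f \left(3 + R\right)$)
$L = -4$ ($L = - 2 \cdot 1 \left(3 - 1\right) = - 2 \cdot 1 \cdot 2 = \left(-1\right) 4 = -4$)
$5 + L q = 5 - -44 = 5 + 44 = 49$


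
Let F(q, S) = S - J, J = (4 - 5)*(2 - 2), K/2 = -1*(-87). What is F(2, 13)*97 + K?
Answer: 1435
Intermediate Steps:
K = 174 (K = 2*(-1*(-87)) = 2*87 = 174)
J = 0 (J = -1*0 = 0)
F(q, S) = S (F(q, S) = S - 1*0 = S + 0 = S)
F(2, 13)*97 + K = 13*97 + 174 = 1261 + 174 = 1435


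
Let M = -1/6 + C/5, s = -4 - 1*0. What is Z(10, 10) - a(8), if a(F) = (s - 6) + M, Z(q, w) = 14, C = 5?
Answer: 139/6 ≈ 23.167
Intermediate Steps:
s = -4 (s = -4 + 0 = -4)
M = ⅚ (M = -1/6 + 5/5 = -1*⅙ + 5*(⅕) = -⅙ + 1 = ⅚ ≈ 0.83333)
a(F) = -55/6 (a(F) = (-4 - 6) + ⅚ = -10 + ⅚ = -55/6)
Z(10, 10) - a(8) = 14 - 1*(-55/6) = 14 + 55/6 = 139/6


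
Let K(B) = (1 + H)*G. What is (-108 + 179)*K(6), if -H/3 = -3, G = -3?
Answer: -2130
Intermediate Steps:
H = 9 (H = -3*(-3) = 9)
K(B) = -30 (K(B) = (1 + 9)*(-3) = 10*(-3) = -30)
(-108 + 179)*K(6) = (-108 + 179)*(-30) = 71*(-30) = -2130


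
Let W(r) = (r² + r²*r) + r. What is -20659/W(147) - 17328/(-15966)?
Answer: 1020184017/945624491 ≈ 1.0788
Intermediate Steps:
W(r) = r + r² + r³ (W(r) = (r² + r³) + r = r + r² + r³)
-20659/W(147) - 17328/(-15966) = -20659*1/(147*(1 + 147 + 147²)) - 17328/(-15966) = -20659*1/(147*(1 + 147 + 21609)) - 17328*(-1/15966) = -20659/(147*21757) + 2888/2661 = -20659/3198279 + 2888/2661 = 1020184017/945624491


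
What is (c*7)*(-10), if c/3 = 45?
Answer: -9450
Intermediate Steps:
c = 135 (c = 3*45 = 135)
(c*7)*(-10) = (135*7)*(-10) = 945*(-10) = -9450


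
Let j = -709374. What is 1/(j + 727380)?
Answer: 1/18006 ≈ 5.5537e-5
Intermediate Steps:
1/(j + 727380) = 1/(-709374 + 727380) = 1/18006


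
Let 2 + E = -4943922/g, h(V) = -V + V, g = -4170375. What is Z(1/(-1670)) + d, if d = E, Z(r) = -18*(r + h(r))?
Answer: -186587867/232150875 ≈ -0.80374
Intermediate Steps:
h(V) = 0
Z(r) = -18*r (Z(r) = -18*(r + 0) = -18*r)
E = -1132276/1390125 (E = -2 - 4943922/(-4170375) = -2 - 4943922*(-1/4170375) = -2 + 1647974/1390125 = -1132276/1390125 ≈ -0.81451)
d = -1132276/1390125 ≈ -0.81451
Z(1/(-1670)) + d = -18/(-1670) - 1132276/1390125 = -18*(-1/1670) - 1132276/1390125 = 9/835 - 1132276/1390125 = -186587867/232150875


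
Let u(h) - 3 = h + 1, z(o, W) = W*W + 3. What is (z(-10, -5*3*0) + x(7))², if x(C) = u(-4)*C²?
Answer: 9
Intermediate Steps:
z(o, W) = 3 + W² (z(o, W) = W² + 3 = 3 + W²)
u(h) = 4 + h (u(h) = 3 + (h + 1) = 3 + (1 + h) = 4 + h)
x(C) = 0 (x(C) = (4 - 4)*C² = 0*C² = 0)
(z(-10, -5*3*0) + x(7))² = ((3 + (-5*3*0)²) + 0)² = ((3 + (-15*0)²) + 0)² = ((3 + 0²) + 0)² = ((3 + 0) + 0)² = (3 + 0)² = 3² = 9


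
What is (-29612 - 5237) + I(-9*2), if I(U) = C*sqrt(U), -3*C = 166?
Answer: -34849 - 166*I*sqrt(2) ≈ -34849.0 - 234.76*I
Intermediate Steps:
C = -166/3 (C = -1/3*166 = -166/3 ≈ -55.333)
I(U) = -166*sqrt(U)/3
(-29612 - 5237) + I(-9*2) = (-29612 - 5237) - 166*3*I*sqrt(2)/3 = -34849 - 166*I*sqrt(2)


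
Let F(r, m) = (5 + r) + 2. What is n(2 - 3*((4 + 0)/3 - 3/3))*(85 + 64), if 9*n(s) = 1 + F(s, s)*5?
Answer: 6109/9 ≈ 678.78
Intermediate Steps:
F(r, m) = 7 + r
n(s) = 4 + 5*s/9 (n(s) = (1 + (7 + s)*5)/9 = (1 + (35 + 5*s))/9 = (36 + 5*s)/9 = 4 + 5*s/9)
n(2 - 3*((4 + 0)/3 - 3/3))*(85 + 64) = (4 + 5*(2 - 3*((4 + 0)/3 - 3/3))/9)*(85 + 64) = (4 + 5*(2 - 3*(4*(⅓) - 3*⅓))/9)*149 = (4 + 5*(2 - 3*(4/3 - 1))/9)*149 = (4 + 5*(2 - 3*⅓)/9)*149 = (4 + 5*(2 - 1)/9)*149 = (4 + (5/9)*1)*149 = (4 + 5/9)*149 = (41/9)*149 = 6109/9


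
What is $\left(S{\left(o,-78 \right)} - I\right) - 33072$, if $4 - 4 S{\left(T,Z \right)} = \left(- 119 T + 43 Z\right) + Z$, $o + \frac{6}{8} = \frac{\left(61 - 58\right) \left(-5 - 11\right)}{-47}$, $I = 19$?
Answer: $- \frac{24232395}{752} \approx -32224.0$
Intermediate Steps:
$o = \frac{51}{188}$ ($o = - \frac{3}{4} + \frac{\left(61 - 58\right) \left(-5 - 11\right)}{-47} = - \frac{3}{4} + 3 \left(-16\right) \left(- \frac{1}{47}\right) = - \frac{3}{4} - - \frac{48}{47} = - \frac{3}{4} + \frac{48}{47} = \frac{51}{188} \approx 0.27128$)
$S{\left(T,Z \right)} = 1 - 11 Z + \frac{119 T}{4}$ ($S{\left(T,Z \right)} = 1 - \frac{\left(- 119 T + 43 Z\right) + Z}{4} = 1 - \frac{- 119 T + 44 Z}{4} = 1 + \left(- 11 Z + \frac{119 T}{4}\right) = 1 - 11 Z + \frac{119 T}{4}$)
$\left(S{\left(o,-78 \right)} - I\right) - 33072 = \left(\left(1 - -858 + \frac{119}{4} \cdot \frac{51}{188}\right) - 19\right) - 33072 = \left(\left(1 + 858 + \frac{6069}{752}\right) - 19\right) - 33072 = \left(\frac{652037}{752} - 19\right) - 33072 = \frac{637749}{752} - 33072 = - \frac{24232395}{752}$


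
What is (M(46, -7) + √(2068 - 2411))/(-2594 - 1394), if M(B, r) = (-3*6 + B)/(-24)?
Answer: 7/23928 - 7*I*√7/3988 ≈ 0.00029254 - 0.004644*I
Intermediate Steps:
M(B, r) = ¾ - B/24 (M(B, r) = (-18 + B)*(-1/24) = ¾ - B/24)
(M(46, -7) + √(2068 - 2411))/(-2594 - 1394) = ((¾ - 1/24*46) + √(2068 - 2411))/(-2594 - 1394) = ((¾ - 23/12) + √(-343))/(-3988) = (-7/6 + 7*I*√7)*(-1/3988) = 7/23928 - 7*I*√7/3988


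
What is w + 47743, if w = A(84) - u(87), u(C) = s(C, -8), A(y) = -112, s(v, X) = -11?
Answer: 47642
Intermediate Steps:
u(C) = -11
w = -101 (w = -112 - 1*(-11) = -112 + 11 = -101)
w + 47743 = -101 + 47743 = 47642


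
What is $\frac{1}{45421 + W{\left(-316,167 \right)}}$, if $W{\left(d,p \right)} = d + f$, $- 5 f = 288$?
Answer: $\frac{5}{225237} \approx 2.2199 \cdot 10^{-5}$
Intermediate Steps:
$f = - \frac{288}{5}$ ($f = \left(- \frac{1}{5}\right) 288 = - \frac{288}{5} \approx -57.6$)
$W{\left(d,p \right)} = - \frac{288}{5} + d$ ($W{\left(d,p \right)} = d - \frac{288}{5} = - \frac{288}{5} + d$)
$\frac{1}{45421 + W{\left(-316,167 \right)}} = \frac{1}{45421 - \frac{1868}{5}} = \frac{1}{\frac{225237}{5}} = \frac{5}{225237}$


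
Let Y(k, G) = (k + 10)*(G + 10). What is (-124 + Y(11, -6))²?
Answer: 1600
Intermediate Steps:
Y(k, G) = (10 + G)*(10 + k) (Y(k, G) = (10 + k)*(10 + G) = (10 + G)*(10 + k))
(-124 + Y(11, -6))² = (-124 + (100 + 10*(-6) + 10*11 - 6*11))² = (-124 + (100 - 60 + 110 - 66))² = (-124 + 84)² = (-40)² = 1600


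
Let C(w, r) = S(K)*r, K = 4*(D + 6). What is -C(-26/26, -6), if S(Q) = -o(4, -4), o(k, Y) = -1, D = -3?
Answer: 6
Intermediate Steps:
K = 12 (K = 4*(-3 + 6) = 4*3 = 12)
S(Q) = 1 (S(Q) = -1*(-1) = 1)
C(w, r) = r (C(w, r) = 1*r = r)
-C(-26/26, -6) = -1*(-6) = 6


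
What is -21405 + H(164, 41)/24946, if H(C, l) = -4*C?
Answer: -266984893/12473 ≈ -21405.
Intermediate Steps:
-21405 + H(164, 41)/24946 = -21405 - 4*164/24946 = -21405 - 656*1/24946 = -21405 - 328/12473 = -266984893/12473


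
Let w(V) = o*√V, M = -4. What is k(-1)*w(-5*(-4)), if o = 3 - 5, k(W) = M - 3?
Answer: 28*√5 ≈ 62.610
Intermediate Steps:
k(W) = -7 (k(W) = -4 - 3 = -7)
o = -2
w(V) = -2*√V
k(-1)*w(-5*(-4)) = -(-14)*√(-5*(-4)) = -(-14)*√20 = -(-14)*2*√5 = -(-28)*√5 = 28*√5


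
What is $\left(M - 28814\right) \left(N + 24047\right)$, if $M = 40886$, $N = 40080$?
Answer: $774141144$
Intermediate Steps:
$\left(M - 28814\right) \left(N + 24047\right) = \left(40886 - 28814\right) \left(40080 + 24047\right) = 12072 \cdot 64127 = 774141144$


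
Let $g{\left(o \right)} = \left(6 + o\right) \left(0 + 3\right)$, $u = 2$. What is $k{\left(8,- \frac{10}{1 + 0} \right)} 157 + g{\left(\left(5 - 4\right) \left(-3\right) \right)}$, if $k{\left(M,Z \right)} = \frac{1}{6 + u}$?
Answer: $\frac{229}{8} \approx 28.625$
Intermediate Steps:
$g{\left(o \right)} = 18 + 3 o$ ($g{\left(o \right)} = \left(6 + o\right) 3 = 18 + 3 o$)
$k{\left(M,Z \right)} = \frac{1}{8}$ ($k{\left(M,Z \right)} = \frac{1}{6 + 2} = \frac{1}{8}$)
$k{\left(8,- \frac{10}{1 + 0} \right)} 157 + g{\left(\left(5 - 4\right) \left(-3\right) \right)} = \frac{1}{8} \cdot 157 + \left(18 + 3 \left(5 - 4\right) \left(-3\right)\right) = \frac{157}{8} + \left(18 + 3 \cdot 1 \left(-3\right)\right) = \frac{157}{8} + \left(18 + 3 \left(-3\right)\right) = \frac{157}{8} + \left(18 - 9\right) = \frac{157}{8} + 9 = \frac{229}{8}$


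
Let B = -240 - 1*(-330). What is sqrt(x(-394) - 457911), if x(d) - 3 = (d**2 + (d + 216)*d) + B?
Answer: 5*I*sqrt(9298) ≈ 482.13*I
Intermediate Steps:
B = 90 (B = -240 + 330 = 90)
x(d) = 93 + d**2 + d*(216 + d) (x(d) = 3 + ((d**2 + (d + 216)*d) + 90) = 3 + ((d**2 + (216 + d)*d) + 90) = 3 + ((d**2 + d*(216 + d)) + 90) = 3 + (90 + d**2 + d*(216 + d)) = 93 + d**2 + d*(216 + d))
sqrt(x(-394) - 457911) = sqrt((93 + 2*(-394)**2 + 216*(-394)) - 457911) = sqrt((93 + 2*155236 - 85104) - 457911) = sqrt((93 + 310472 - 85104) - 457911) = sqrt(225461 - 457911) = sqrt(-232450) = 5*I*sqrt(9298)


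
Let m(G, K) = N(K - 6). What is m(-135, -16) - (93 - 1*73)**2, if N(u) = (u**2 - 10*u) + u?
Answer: 282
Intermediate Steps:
N(u) = u**2 - 9*u
m(G, K) = (-15 + K)*(-6 + K) (m(G, K) = (K - 6)*(-9 + (K - 6)) = (-6 + K)*(-9 + (-6 + K)) = (-6 + K)*(-15 + K) = (-15 + K)*(-6 + K))
m(-135, -16) - (93 - 1*73)**2 = (-15 - 16)*(-6 - 16) - (93 - 1*73)**2 = -31*(-22) - (93 - 73)**2 = 682 - 1*20**2 = 682 - 1*400 = 682 - 400 = 282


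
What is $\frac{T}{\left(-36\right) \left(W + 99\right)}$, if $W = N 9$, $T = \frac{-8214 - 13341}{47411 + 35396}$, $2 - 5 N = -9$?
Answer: $\frac{11975}{196749432} \approx 6.0864 \cdot 10^{-5}$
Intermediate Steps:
$N = \frac{11}{5}$ ($N = \frac{2}{5} - - \frac{9}{5} = \frac{2}{5} + \frac{9}{5} = \frac{11}{5} \approx 2.2$)
$T = - \frac{21555}{82807} \approx -0.2603$
$W = \frac{99}{5}$ ($W = \frac{11}{5} \cdot 9 = \frac{99}{5} \approx 19.8$)
$\frac{T}{\left(-36\right) \left(W + 99\right)} = - \frac{21555}{82807 \left(- 36 \left(\frac{99}{5} + 99\right)\right)} = - \frac{21555}{82807 \left(\left(-36\right) \frac{594}{5}\right)} = - \frac{21555}{82807 \left(- \frac{21384}{5}\right)} = \left(- \frac{21555}{82807}\right) \left(- \frac{5}{21384}\right) = \frac{11975}{196749432}$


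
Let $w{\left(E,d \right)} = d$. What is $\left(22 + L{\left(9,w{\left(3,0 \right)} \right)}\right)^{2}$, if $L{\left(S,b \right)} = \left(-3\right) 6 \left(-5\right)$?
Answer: $12544$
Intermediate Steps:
$L{\left(S,b \right)} = 90$ ($L{\left(S,b \right)} = \left(-18\right) \left(-5\right) = 90$)
$\left(22 + L{\left(9,w{\left(3,0 \right)} \right)}\right)^{2} = \left(22 + 90\right)^{2} = 112^{2} = 12544$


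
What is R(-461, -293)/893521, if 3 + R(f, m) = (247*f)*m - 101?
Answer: 33362927/893521 ≈ 37.339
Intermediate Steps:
R(f, m) = -104 + 247*f*m (R(f, m) = -3 + ((247*f)*m - 101) = -3 + (247*f*m - 101) = -3 + (-101 + 247*f*m) = -104 + 247*f*m)
R(-461, -293)/893521 = (-104 + 247*(-461)*(-293))/893521 = (-104 + 33363031)*(1/893521) = 33362927*(1/893521) = 33362927/893521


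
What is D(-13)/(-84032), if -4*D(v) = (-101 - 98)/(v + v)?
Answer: 199/8739328 ≈ 2.2771e-5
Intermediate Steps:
D(v) = 199/(8*v) (D(v) = -(-101 - 98)/(4*(v + v)) = -(-199)/(4*(2*v)) = -(-199)*1/(2*v)/4 = -(-199)/(8*v) = 199/(8*v))
D(-13)/(-84032) = ((199/8)/(-13))/(-84032) = ((199/8)*(-1/13))*(-1/84032) = -199/104*(-1/84032) = 199/8739328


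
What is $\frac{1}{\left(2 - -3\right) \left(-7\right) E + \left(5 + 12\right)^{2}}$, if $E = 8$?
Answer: $\frac{1}{9} \approx 0.11111$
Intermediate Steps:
$\frac{1}{\left(2 - -3\right) \left(-7\right) E + \left(5 + 12\right)^{2}} = \frac{1}{\left(2 - -3\right) \left(-7\right) 8 + \left(5 + 12\right)^{2}} = \frac{1}{\left(2 + 3\right) \left(-7\right) 8 + 17^{2}} = \frac{1}{5 \left(-7\right) 8 + 289} = \frac{1}{\left(-35\right) 8 + 289} = \frac{1}{-280 + 289} = \frac{1}{9}$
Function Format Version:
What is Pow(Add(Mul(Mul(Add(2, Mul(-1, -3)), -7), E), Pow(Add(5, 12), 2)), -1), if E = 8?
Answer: Rational(1, 9) ≈ 0.11111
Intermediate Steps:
Pow(Add(Mul(Mul(Add(2, Mul(-1, -3)), -7), E), Pow(Add(5, 12), 2)), -1) = Pow(Add(Mul(Mul(Add(2, Mul(-1, -3)), -7), 8), Pow(Add(5, 12), 2)), -1) = Pow(Add(Mul(Mul(Add(2, 3), -7), 8), Pow(17, 2)), -1) = Pow(Add(Mul(Mul(5, -7), 8), 289), -1) = Pow(Add(Mul(-35, 8), 289), -1) = Pow(Add(-280, 289), -1) = Pow(9, -1) = Rational(1, 9)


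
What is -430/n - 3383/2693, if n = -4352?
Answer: -6782413/5859968 ≈ -1.1574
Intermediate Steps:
-430/n - 3383/2693 = -430/(-4352) - 3383/2693 = -430*(-1/4352) - 3383*1/2693 = 215/2176 - 3383/2693 = -6782413/5859968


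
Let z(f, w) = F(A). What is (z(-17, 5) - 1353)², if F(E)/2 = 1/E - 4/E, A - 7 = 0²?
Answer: 89813529/49 ≈ 1.8329e+6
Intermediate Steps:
A = 7 (A = 7 + 0² = 7 + 0 = 7)
F(E) = -6/E (F(E) = 2*(1/E - 4/E) = 2*(-3/E) = -6/E)
z(f, w) = -6/7
(z(-17, 5) - 1353)² = (-6/7 - 1353)² = (-9477/7)² = 89813529/49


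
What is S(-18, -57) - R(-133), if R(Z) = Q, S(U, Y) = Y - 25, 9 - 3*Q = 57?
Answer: -66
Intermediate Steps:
Q = -16 (Q = 3 - 1/3*57 = 3 - 19 = -16)
S(U, Y) = -25 + Y
R(Z) = -16
S(-18, -57) - R(-133) = (-25 - 57) - 1*(-16) = -82 + 16 = -66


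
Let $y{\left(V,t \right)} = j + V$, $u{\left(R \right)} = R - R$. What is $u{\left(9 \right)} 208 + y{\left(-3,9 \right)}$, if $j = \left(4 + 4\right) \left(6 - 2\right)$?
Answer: $29$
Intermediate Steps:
$u{\left(R \right)} = 0$
$j = 32$ ($j = 8 \cdot 4 = 32$)
$y{\left(V,t \right)} = 32 + V$
$u{\left(9 \right)} 208 + y{\left(-3,9 \right)} = 0 \cdot 208 + \left(32 - 3\right) = 0 + 29 = 29$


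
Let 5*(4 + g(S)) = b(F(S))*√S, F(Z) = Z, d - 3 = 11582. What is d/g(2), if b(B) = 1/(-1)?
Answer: -579250/199 + 57925*√2/398 ≈ -2705.0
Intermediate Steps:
d = 11585 (d = 3 + 11582 = 11585)
b(B) = -1
g(S) = -4 - √S/5 (g(S) = -4 + (-√S)/5 = -4 - √S/5)
d/g(2) = 11585/(-4 - √2/5)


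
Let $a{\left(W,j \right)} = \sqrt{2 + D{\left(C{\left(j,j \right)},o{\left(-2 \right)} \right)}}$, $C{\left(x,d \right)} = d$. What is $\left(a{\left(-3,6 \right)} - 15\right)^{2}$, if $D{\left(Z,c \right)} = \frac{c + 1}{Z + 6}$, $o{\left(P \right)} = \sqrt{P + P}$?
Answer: $\frac{\left(90 - \sqrt{3} \sqrt{25 + 2 i}\right)^{2}}{36} \approx 183.75 - 1.564 i$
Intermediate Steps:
$o{\left(P \right)} = \sqrt{2} \sqrt{P}$ ($o{\left(P \right)} = \sqrt{2 P} = \sqrt{2} \sqrt{P}$)
$D{\left(Z,c \right)} = \frac{1 + c}{6 + Z}$
$a{\left(W,j \right)} = \sqrt{2 + \frac{1 + 2 i}{6 + j}}$ ($a{\left(W,j \right)} = \sqrt{2 + \frac{1 + \sqrt{2} \sqrt{-2}}{6 + j}} = \sqrt{2 + \frac{1 + \sqrt{2} i \sqrt{2}}{6 + j}} = \sqrt{2 + \frac{1 + 2 i}{6 + j}}$)
$\left(a{\left(-3,6 \right)} - 15\right)^{2} = \left(\sqrt{\frac{13 + 2 i + 2 \cdot 6}{6 + 6}} - 15\right)^{2} = \left(\sqrt{\frac{13 + 2 i + 12}{12}} - 15\right)^{2} = \left(\sqrt{\frac{25 + 2 i}{12}} - 15\right)^{2} = \left(\sqrt{\frac{25}{12} + \frac{i}{6}} - 15\right)^{2} = \left(-15 + \sqrt{\frac{25}{12} + \frac{i}{6}}\right)^{2}$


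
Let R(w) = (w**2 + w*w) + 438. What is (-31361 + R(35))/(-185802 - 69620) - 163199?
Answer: -41684586505/255422 ≈ -1.6320e+5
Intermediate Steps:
R(w) = 438 + 2*w**2 (R(w) = (w**2 + w**2) + 438 = 2*w**2 + 438 = 438 + 2*w**2)
(-31361 + R(35))/(-185802 - 69620) - 163199 = (-31361 + (438 + 2*35**2))/(-185802 - 69620) - 163199 = (-31361 + (438 + 2*1225))/(-255422) - 163199 = (-31361 + (438 + 2450))*(-1/255422) - 163199 = (-31361 + 2888)*(-1/255422) - 163199 = -28473*(-1/255422) - 163199 = 28473/255422 - 163199 = -41684586505/255422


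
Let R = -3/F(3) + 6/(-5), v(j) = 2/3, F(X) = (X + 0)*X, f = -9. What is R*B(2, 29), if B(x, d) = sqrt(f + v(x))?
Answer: -23*I*sqrt(3)/9 ≈ -4.4264*I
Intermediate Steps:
F(X) = X**2 (F(X) = X*X = X**2)
v(j) = 2/3 (v(j) = 2*(1/3) = 2/3)
R = -23/15 (R = -3/(3**2) + 6/(-5) = -3/9 + 6*(-1/5) = -3*1/9 - 6/5 = -1/3 - 6/5 = -23/15 ≈ -1.5333)
B(x, d) = 5*I*sqrt(3)/3 (B(x, d) = sqrt(-9 + 2/3) = sqrt(-25/3) = 5*I*sqrt(3)/3)
R*B(2, 29) = -23*I*sqrt(3)/9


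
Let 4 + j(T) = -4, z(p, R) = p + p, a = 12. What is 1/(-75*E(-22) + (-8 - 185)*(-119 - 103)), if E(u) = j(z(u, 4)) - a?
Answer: 1/44346 ≈ 2.2550e-5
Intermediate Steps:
z(p, R) = 2*p
j(T) = -8 (j(T) = -4 - 4 = -8)
E(u) = -20 (E(u) = -8 - 1*12 = -8 - 12 = -20)
1/(-75*E(-22) + (-8 - 185)*(-119 - 103)) = 1/(-75*(-20) + (-8 - 185)*(-119 - 103)) = 1/(1500 - 193*(-222)) = 1/(1500 + 42846) = 1/44346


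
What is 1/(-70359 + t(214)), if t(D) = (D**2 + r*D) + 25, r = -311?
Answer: -1/91092 ≈ -1.0978e-5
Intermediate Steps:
t(D) = 25 + D**2 - 311*D (t(D) = (D**2 - 311*D) + 25 = 25 + D**2 - 311*D)
1/(-70359 + t(214)) = 1/(-70359 + (25 + 214**2 - 311*214)) = 1/(-70359 + (25 + 45796 - 66554)) = 1/(-70359 - 20733) = 1/(-91092) = -1/91092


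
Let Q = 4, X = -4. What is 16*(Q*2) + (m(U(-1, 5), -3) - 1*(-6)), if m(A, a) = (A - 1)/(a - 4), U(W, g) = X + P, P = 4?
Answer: 939/7 ≈ 134.14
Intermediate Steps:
U(W, g) = 0 (U(W, g) = -4 + 4 = 0)
m(A, a) = (-1 + A)/(-4 + a)
16*(Q*2) + (m(U(-1, 5), -3) - 1*(-6)) = 16*(4*2) + ((-1 + 0)/(-4 - 3) - 1*(-6)) = 16*8 + (-1/(-7) + 6) = 128 + (-1/7*(-1) + 6) = 128 + (1/7 + 6) = 128 + 43/7 = 939/7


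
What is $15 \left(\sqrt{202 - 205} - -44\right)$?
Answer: $660 + 15 i \sqrt{3} \approx 660.0 + 25.981 i$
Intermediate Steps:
$15 \left(\sqrt{202 - 205} - -44\right) = 15 \left(\sqrt{-3} + 44\right) = 15 \left(i \sqrt{3} + 44\right) = 15 \left(44 + i \sqrt{3}\right) = 660 + 15 i \sqrt{3}$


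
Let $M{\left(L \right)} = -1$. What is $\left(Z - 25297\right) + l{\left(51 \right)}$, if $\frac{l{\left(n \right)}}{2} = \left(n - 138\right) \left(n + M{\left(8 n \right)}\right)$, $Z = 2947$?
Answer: $-31050$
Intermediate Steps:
$l{\left(n \right)} = 2 \left(-1 + n\right) \left(-138 + n\right)$ ($l{\left(n \right)} = 2 \left(n - 138\right) \left(n - 1\right) = 2 \left(-138 + n\right) \left(-1 + n\right) = 2 \left(-1 + n\right) \left(-138 + n\right)$)
$\left(Z - 25297\right) + l{\left(51 \right)} = \left(2947 - 25297\right) + \left(276 - 14178 + 2 \cdot 51^{2}\right) = -22350 + \left(276 - 14178 + 2 \cdot 2601\right) = -22350 + \left(276 - 14178 + 5202\right) = -22350 - 8700 = -31050$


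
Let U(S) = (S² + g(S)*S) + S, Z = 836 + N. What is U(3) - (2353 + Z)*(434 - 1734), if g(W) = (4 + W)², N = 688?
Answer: 5040259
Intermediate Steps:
Z = 1524 (Z = 836 + 688 = 1524)
U(S) = S + S² + S*(4 + S)² (U(S) = (S² + (4 + S)²*S) + S = (S² + S*(4 + S)²) + S = S + S² + S*(4 + S)²)
U(3) - (2353 + Z)*(434 - 1734) = 3*(1 + 3 + (4 + 3)²) - (2353 + 1524)*(434 - 1734) = 3*(1 + 3 + 7²) - 3877*(-1300) = 3*(1 + 3 + 49) - 1*(-5040100) = 3*53 + 5040100 = 159 + 5040100 = 5040259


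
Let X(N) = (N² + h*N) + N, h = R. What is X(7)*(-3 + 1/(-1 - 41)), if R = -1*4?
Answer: -254/3 ≈ -84.667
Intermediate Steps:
R = -4
h = -4
X(N) = N² - 3*N (X(N) = (N² - 4*N) + N = N² - 3*N)
X(7)*(-3 + 1/(-1 - 41)) = (7*(-3 + 7))*(-3 + 1/(-1 - 41)) = (7*4)*(-3 + 1/(-42)) = 28*(-3 - 1/42) = 28*(-127/42) = -254/3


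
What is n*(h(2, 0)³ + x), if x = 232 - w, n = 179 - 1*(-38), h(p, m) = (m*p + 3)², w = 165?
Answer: 172732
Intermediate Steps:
h(p, m) = (3 + m*p)²
n = 217 (n = 179 + 38 = 217)
x = 67 (x = 232 - 1*165 = 232 - 165 = 67)
n*(h(2, 0)³ + x) = 217*(((3 + 0*2)²)³ + 67) = 217*(((3 + 0)²)³ + 67) = 217*((3²)³ + 67) = 217*(9³ + 67) = 217*(729 + 67) = 217*796 = 172732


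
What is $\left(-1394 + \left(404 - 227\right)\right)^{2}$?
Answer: $1481089$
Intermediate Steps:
$\left(-1394 + \left(404 - 227\right)\right)^{2} = \left(-1394 + 177\right)^{2} = \left(-1217\right)^{2} = 1481089$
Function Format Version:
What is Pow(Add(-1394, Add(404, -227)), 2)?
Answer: 1481089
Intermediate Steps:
Pow(Add(-1394, Add(404, -227)), 2) = Pow(Add(-1394, 177), 2) = Pow(-1217, 2) = 1481089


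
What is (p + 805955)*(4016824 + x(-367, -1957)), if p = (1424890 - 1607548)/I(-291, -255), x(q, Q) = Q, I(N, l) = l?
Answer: 275287630495887/85 ≈ 3.2387e+12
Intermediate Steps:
p = 60886/85 (p = (1424890 - 1607548)/(-255) = -182658*(-1/255) = 60886/85 ≈ 716.31)
(p + 805955)*(4016824 + x(-367, -1957)) = (60886/85 + 805955)*(4016824 - 1957) = (68567061/85)*4014867 = 275287630495887/85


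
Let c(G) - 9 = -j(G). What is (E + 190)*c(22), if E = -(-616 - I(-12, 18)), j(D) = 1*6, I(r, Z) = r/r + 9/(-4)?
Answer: 9657/4 ≈ 2414.3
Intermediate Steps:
I(r, Z) = -5/4 (I(r, Z) = 1 + 9*(-1/4) = 1 - 9/4 = -5/4)
j(D) = 6
E = 2459/4 (E = -(-616 - 1*(-5/4)) = -(-616 + 5/4) = -1*(-2459/4) = 2459/4 ≈ 614.75)
c(G) = 3 (c(G) = 9 - 1*6 = 9 - 6 = 3)
(E + 190)*c(22) = (2459/4 + 190)*3 = (3219/4)*3 = 9657/4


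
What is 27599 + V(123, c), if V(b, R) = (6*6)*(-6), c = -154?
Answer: 27383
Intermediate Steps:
V(b, R) = -216 (V(b, R) = 36*(-6) = -216)
27599 + V(123, c) = 27599 - 216 = 27383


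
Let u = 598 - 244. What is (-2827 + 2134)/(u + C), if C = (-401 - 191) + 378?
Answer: -99/20 ≈ -4.9500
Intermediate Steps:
C = -214 (C = -592 + 378 = -214)
u = 354
(-2827 + 2134)/(u + C) = (-2827 + 2134)/(354 - 214) = -693/140 = -693*1/140 = -99/20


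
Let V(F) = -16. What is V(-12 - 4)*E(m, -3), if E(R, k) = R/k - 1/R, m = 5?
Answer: 448/15 ≈ 29.867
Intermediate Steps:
E(R, k) = -1/R + R/k
V(-12 - 4)*E(m, -3) = -16*(-1/5 + 5/(-3)) = -16*(-1*⅕ + 5*(-⅓)) = -16*(-⅕ - 5/3) = -16*(-28/15) = 448/15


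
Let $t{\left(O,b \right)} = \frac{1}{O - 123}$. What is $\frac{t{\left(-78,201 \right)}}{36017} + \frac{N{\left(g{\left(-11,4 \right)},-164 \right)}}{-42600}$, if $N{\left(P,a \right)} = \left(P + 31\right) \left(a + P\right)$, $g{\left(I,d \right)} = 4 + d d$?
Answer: $\frac{2215259827}{12849965175} \approx 0.17239$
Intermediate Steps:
$g{\left(I,d \right)} = 4 + d^{2}$
$t{\left(O,b \right)} = \frac{1}{-123 + O}$
$N{\left(P,a \right)} = \left(31 + P\right) \left(P + a\right)$
$\frac{t{\left(-78,201 \right)}}{36017} + \frac{N{\left(g{\left(-11,4 \right)},-164 \right)}}{-42600} = \frac{1}{\left(-123 - 78\right) 36017} + \frac{\left(4 + 4^{2}\right)^{2} + 31 \left(4 + 4^{2}\right) + 31 \left(-164\right) + \left(4 + 4^{2}\right) \left(-164\right)}{-42600} = \frac{1}{-201} \cdot \frac{1}{36017} + \left(\left(4 + 16\right)^{2} + 31 \left(4 + 16\right) - 5084 + \left(4 + 16\right) \left(-164\right)\right) \left(- \frac{1}{42600}\right) = \left(- \frac{1}{201}\right) \frac{1}{36017} + \left(20^{2} + 31 \cdot 20 - 5084 + 20 \left(-164\right)\right) \left(- \frac{1}{42600}\right) = - \frac{1}{7239417} + \left(400 + 620 - 5084 - 3280\right) \left(- \frac{1}{42600}\right) = - \frac{1}{7239417} - - \frac{306}{1775} = - \frac{1}{7239417} + \frac{306}{1775} = \frac{2215259827}{12849965175}$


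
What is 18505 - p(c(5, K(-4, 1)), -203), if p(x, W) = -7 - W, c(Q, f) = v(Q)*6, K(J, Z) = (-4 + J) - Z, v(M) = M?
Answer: 18309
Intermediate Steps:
K(J, Z) = -4 + J - Z
c(Q, f) = 6*Q (c(Q, f) = Q*6 = 6*Q)
18505 - p(c(5, K(-4, 1)), -203) = 18505 - (-7 - 1*(-203)) = 18505 - (-7 + 203) = 18505 - 1*196 = 18505 - 196 = 18309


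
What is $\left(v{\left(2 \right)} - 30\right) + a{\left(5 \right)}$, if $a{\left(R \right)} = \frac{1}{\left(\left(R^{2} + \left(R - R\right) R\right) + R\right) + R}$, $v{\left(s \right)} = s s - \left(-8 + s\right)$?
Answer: $- \frac{699}{35} \approx -19.971$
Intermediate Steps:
$v{\left(s \right)} = 8 + s^{2} - s$ ($v{\left(s \right)} = s^{2} - \left(-8 + s\right) = 8 + s^{2} - s$)
$a{\left(R \right)} = \frac{1}{R^{2} + 2 R}$ ($a{\left(R \right)} = \frac{1}{\left(\left(R^{2} + 0 R\right) + R\right) + R} = \frac{1}{\left(\left(R^{2} + 0\right) + R\right) + R} = \frac{1}{\left(R^{2} + R\right) + R} = \frac{1}{\left(R + R^{2}\right) + R} = \frac{1}{R^{2} + 2 R}$)
$\left(v{\left(2 \right)} - 30\right) + a{\left(5 \right)} = \left(\left(8 + 2^{2} - 2\right) - 30\right) + \frac{1}{5 \left(2 + 5\right)} = \left(\left(8 + 4 - 2\right) - 30\right) + \frac{1}{5 \cdot 7} = \left(10 - 30\right) + \frac{1}{5} \cdot \frac{1}{7} = -20 + \frac{1}{35} = - \frac{699}{35}$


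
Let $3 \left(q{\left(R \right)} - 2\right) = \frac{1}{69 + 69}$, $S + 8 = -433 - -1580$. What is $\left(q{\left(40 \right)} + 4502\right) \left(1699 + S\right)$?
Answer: $\frac{881982761}{69} \approx 1.2782 \cdot 10^{7}$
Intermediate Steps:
$S = 1139$ ($S = -8 - -1147 = -8 + \left(-433 + 1580\right) = -8 + 1147 = 1139$)
$q{\left(R \right)} = \frac{829}{414}$ ($q{\left(R \right)} = 2 + \frac{1}{3 \left(69 + 69\right)} = 2 + \frac{1}{3 \cdot 138} = 2 + \frac{1}{3} \cdot \frac{1}{138} = 2 + \frac{1}{414} = \frac{829}{414}$)
$\left(q{\left(40 \right)} + 4502\right) \left(1699 + S\right) = \left(\frac{829}{414} + 4502\right) \left(1699 + 1139\right) = \frac{1864657}{414} \cdot 2838 = \frac{881982761}{69}$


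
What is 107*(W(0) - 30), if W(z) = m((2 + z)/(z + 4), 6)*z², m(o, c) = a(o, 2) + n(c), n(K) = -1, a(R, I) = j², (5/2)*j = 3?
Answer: -3210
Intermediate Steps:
j = 6/5 (j = (⅖)*3 = 6/5 ≈ 1.2000)
a(R, I) = 36/25 (a(R, I) = (6/5)² = 36/25)
m(o, c) = 11/25 (m(o, c) = 36/25 - 1 = 11/25)
W(z) = 11*z²/25
107*(W(0) - 30) = 107*((11/25)*0² - 30) = 107*((11/25)*0 - 30) = 107*(0 - 30) = 107*(-30) = -3210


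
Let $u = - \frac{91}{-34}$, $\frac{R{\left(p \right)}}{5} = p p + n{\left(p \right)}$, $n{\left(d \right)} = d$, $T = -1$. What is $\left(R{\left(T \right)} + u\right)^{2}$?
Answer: $\frac{8281}{1156} \approx 7.1635$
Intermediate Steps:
$R{\left(p \right)} = 5 p + 5 p^{2}$ ($R{\left(p \right)} = 5 \left(p p + p\right) = 5 \left(p^{2} + p\right) = 5 \left(p + p^{2}\right) = 5 p + 5 p^{2}$)
$u = \frac{91}{34}$ ($u = \left(-91\right) \left(- \frac{1}{34}\right) = \frac{91}{34} \approx 2.6765$)
$\left(R{\left(T \right)} + u\right)^{2} = \left(5 \left(-1\right) \left(1 - 1\right) + \frac{91}{34}\right)^{2} = \left(5 \left(-1\right) 0 + \frac{91}{34}\right)^{2} = \left(0 + \frac{91}{34}\right)^{2} = \left(\frac{91}{34}\right)^{2} = \frac{8281}{1156}$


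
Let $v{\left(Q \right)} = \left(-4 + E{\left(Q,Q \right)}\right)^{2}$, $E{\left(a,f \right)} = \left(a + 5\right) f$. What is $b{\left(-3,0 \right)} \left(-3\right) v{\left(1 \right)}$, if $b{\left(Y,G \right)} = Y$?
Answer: $36$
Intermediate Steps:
$E{\left(a,f \right)} = f \left(5 + a\right)$ ($E{\left(a,f \right)} = \left(5 + a\right) f = f \left(5 + a\right)$)
$v{\left(Q \right)} = \left(-4 + Q \left(5 + Q\right)\right)^{2}$
$b{\left(-3,0 \right)} \left(-3\right) v{\left(1 \right)} = \left(-3\right) \left(-3\right) \left(-4 + 1 \left(5 + 1\right)\right)^{2} = 9 \left(-4 + 1 \cdot 6\right)^{2} = 9 \left(-4 + 6\right)^{2} = 9 \cdot 2^{2} = 9 \cdot 4 = 36$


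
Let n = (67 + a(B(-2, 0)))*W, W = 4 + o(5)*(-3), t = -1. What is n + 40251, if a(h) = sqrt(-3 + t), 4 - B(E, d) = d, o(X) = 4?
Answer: 39715 - 16*I ≈ 39715.0 - 16.0*I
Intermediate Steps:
B(E, d) = 4 - d
a(h) = 2*I (a(h) = sqrt(-3 - 1) = sqrt(-4) = 2*I)
W = -8 (W = 4 + 4*(-3) = 4 - 12 = -8)
n = -536 - 16*I (n = (67 + 2*I)*(-8) = -536 - 16*I ≈ -536.0 - 16.0*I)
n + 40251 = (-536 - 16*I) + 40251 = 39715 - 16*I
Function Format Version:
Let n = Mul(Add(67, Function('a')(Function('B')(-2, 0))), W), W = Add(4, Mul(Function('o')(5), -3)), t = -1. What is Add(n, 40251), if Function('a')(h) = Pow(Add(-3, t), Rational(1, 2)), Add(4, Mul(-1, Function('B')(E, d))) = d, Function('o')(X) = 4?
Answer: Add(39715, Mul(-16, I)) ≈ Add(39715., Mul(-16.000, I))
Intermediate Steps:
Function('B')(E, d) = Add(4, Mul(-1, d))
Function('a')(h) = Mul(2, I) (Function('a')(h) = Pow(Add(-3, -1), Rational(1, 2)) = Pow(-4, Rational(1, 2)) = Mul(2, I))
W = -8 (W = Add(4, Mul(4, -3)) = Add(4, -12) = -8)
n = Add(-536, Mul(-16, I)) (n = Mul(Add(67, Mul(2, I)), -8) = Add(-536, Mul(-16, I)) ≈ Add(-536.00, Mul(-16.000, I)))
Add(n, 40251) = Add(Add(-536, Mul(-16, I)), 40251) = Add(39715, Mul(-16, I))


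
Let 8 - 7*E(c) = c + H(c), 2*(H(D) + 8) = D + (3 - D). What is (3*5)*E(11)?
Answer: 15/2 ≈ 7.5000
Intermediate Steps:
H(D) = -13/2 (H(D) = -8 + (D + (3 - D))/2 = -8 + (1/2)*3 = -8 + 3/2 = -13/2)
E(c) = 29/14 - c/7 (E(c) = 8/7 - (c - 13/2)/7 = 8/7 - (-13/2 + c)/7 = 8/7 + (13/14 - c/7) = 29/14 - c/7)
(3*5)*E(11) = (3*5)*(29/14 - 1/7*11) = 15*(29/14 - 11/7) = 15*(1/2) = 15/2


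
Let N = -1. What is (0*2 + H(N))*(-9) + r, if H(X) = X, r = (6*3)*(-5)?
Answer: -81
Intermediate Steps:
r = -90 (r = 18*(-5) = -90)
(0*2 + H(N))*(-9) + r = (0*2 - 1)*(-9) - 90 = (0 - 1)*(-9) - 90 = -1*(-9) - 90 = 9 - 90 = -81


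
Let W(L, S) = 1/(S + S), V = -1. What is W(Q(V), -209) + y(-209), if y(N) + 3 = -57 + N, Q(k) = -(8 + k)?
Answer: -112443/418 ≈ -269.00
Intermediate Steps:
Q(k) = -8 - k
W(L, S) = 1/(2*S)
y(N) = -60 + N (y(N) = -3 + (-57 + N) = -60 + N)
W(Q(V), -209) + y(-209) = (½)/(-209) + (-60 - 209) = (½)*(-1/209) - 269 = -1/418 - 269 = -112443/418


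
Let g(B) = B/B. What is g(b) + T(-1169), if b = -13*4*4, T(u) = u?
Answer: -1168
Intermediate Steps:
b = -208 (b = -52*4 = -208)
g(B) = 1
g(b) + T(-1169) = 1 - 1169 = -1168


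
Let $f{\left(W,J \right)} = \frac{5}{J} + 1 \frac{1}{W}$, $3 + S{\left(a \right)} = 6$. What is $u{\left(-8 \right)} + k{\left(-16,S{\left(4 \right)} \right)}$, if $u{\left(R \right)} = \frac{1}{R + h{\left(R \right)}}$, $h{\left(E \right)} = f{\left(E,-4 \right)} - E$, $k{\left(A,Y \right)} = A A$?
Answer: $\frac{2808}{11} \approx 255.27$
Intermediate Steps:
$S{\left(a \right)} = 3$ ($S{\left(a \right)} = -3 + 6 = 3$)
$f{\left(W,J \right)} = \frac{1}{W} + \frac{5}{J}$ ($f{\left(W,J \right)} = \frac{5}{J} + \frac{1}{W} = \frac{1}{W} + \frac{5}{J}$)
$k{\left(A,Y \right)} = A^{2}$
$h{\left(E \right)} = - \frac{5}{4} + \frac{1}{E} - E$ ($h{\left(E \right)} = \left(\frac{1}{E} + \frac{5}{-4}\right) - E = \left(\frac{1}{E} + 5 \left(- \frac{1}{4}\right)\right) - E = \left(\frac{1}{E} - \frac{5}{4}\right) - E = \left(- \frac{5}{4} + \frac{1}{E}\right) - E = - \frac{5}{4} + \frac{1}{E} - E$)
$u{\left(R \right)} = \frac{1}{- \frac{5}{4} + \frac{1}{R}}$ ($u{\left(R \right)} = \frac{1}{R - \left(\frac{5}{4} + R - \frac{1}{R}\right)} = \frac{1}{- \frac{5}{4} + \frac{1}{R}}$)
$u{\left(-8 \right)} + k{\left(-16,S{\left(4 \right)} \right)} = 4 \left(-8\right) \frac{1}{4 - -40} + \left(-16\right)^{2} = 4 \left(-8\right) \frac{1}{4 + 40} + 256 = 4 \left(-8\right) \frac{1}{44} + 256 = - \frac{8}{11} + 256 = \frac{2808}{11}$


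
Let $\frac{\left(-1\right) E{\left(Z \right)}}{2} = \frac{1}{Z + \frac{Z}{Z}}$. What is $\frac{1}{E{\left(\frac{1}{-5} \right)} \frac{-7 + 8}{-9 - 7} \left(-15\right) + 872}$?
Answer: $\frac{32}{27829} \approx 0.0011499$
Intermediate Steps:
$E{\left(Z \right)} = - \frac{2}{1 + Z}$ ($E{\left(Z \right)} = - \frac{2}{Z + \frac{Z}{Z}} = - \frac{2}{Z + 1} = - \frac{2}{1 + Z}$)
$\frac{1}{E{\left(\frac{1}{-5} \right)} \frac{-7 + 8}{-9 - 7} \left(-15\right) + 872} = \frac{1}{- \frac{2}{1 + \frac{1}{-5}} \frac{-7 + 8}{-9 - 7} \left(-15\right) + 872} = \frac{1}{- \frac{2}{1 - \frac{1}{5}} \cdot 1 \frac{1}{-16} \left(-15\right) + 872} = \frac{1}{- \frac{2}{\frac{4}{5}} \cdot 1 \left(- \frac{1}{16}\right) \left(-15\right) + 872} = \frac{1}{\left(-2\right) \frac{5}{4} \left(- \frac{1}{16}\right) \left(-15\right) + 872} = \frac{1}{\left(- \frac{5}{2}\right) \left(- \frac{1}{16}\right) \left(-15\right) + 872} = \frac{1}{\frac{5}{32} \left(-15\right) + 872} = \frac{1}{- \frac{75}{32} + 872} = \frac{1}{\frac{27829}{32}} = \frac{32}{27829}$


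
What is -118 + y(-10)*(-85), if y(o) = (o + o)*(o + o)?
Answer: -34118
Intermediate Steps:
y(o) = 4*o**2 (y(o) = (2*o)*(2*o) = 4*o**2)
-118 + y(-10)*(-85) = -118 + (4*(-10)**2)*(-85) = -118 + (4*100)*(-85) = -118 + 400*(-85) = -118 - 34000 = -34118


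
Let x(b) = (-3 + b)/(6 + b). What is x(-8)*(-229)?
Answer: -2519/2 ≈ -1259.5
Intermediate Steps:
x(b) = (-3 + b)/(6 + b)
x(-8)*(-229) = ((-3 - 8)/(6 - 8))*(-229) = (-11/(-2))*(-229) = -½*(-11)*(-229) = (11/2)*(-229) = -2519/2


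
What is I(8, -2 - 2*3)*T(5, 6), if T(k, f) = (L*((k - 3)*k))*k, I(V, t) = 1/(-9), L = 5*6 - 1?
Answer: -1450/9 ≈ -161.11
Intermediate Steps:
L = 29 (L = 30 - 1 = 29)
I(V, t) = -⅑
T(k, f) = 29*k²*(-3 + k) (T(k, f) = (29*((k - 3)*k))*k = (29*((-3 + k)*k))*k = (29*(k*(-3 + k)))*k = (29*k*(-3 + k))*k = 29*k²*(-3 + k))
I(8, -2 - 2*3)*T(5, 6) = -29*5²*(-3 + 5)/9 = -29*25*2/9 = -⅑*1450 = -1450/9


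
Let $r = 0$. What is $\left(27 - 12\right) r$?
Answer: $0$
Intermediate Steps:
$\left(27 - 12\right) r = \left(27 - 12\right) 0 = 15 \cdot 0 = 0$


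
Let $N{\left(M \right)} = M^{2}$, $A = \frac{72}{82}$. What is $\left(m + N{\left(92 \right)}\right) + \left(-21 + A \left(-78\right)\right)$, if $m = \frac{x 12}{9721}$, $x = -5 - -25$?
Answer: $\frac{3337763795}{398561} \approx 8374.5$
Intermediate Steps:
$x = 20$ ($x = -5 + 25 = 20$)
$A = \frac{36}{41}$ ($A = 72 \cdot \frac{1}{82} = \frac{36}{41} \approx 0.87805$)
$m = \frac{240}{9721}$ ($m = \frac{20 \cdot 12}{9721} = 240 \cdot \frac{1}{9721} = \frac{240}{9721} \approx 0.024689$)
$\left(m + N{\left(92 \right)}\right) + \left(-21 + A \left(-78\right)\right) = \left(\frac{240}{9721} + 92^{2}\right) + \left(-21 + \frac{36}{41} \left(-78\right)\right) = \left(\frac{240}{9721} + 8464\right) - \frac{3669}{41} = \frac{82278784}{9721} - \frac{3669}{41} = \frac{3337763795}{398561}$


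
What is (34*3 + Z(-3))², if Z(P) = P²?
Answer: 12321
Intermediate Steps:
(34*3 + Z(-3))² = (34*3 + (-3)²)² = (102 + 9)² = 111² = 12321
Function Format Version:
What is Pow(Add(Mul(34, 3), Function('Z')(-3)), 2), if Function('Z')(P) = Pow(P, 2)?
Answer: 12321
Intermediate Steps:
Pow(Add(Mul(34, 3), Function('Z')(-3)), 2) = Pow(Add(Mul(34, 3), Pow(-3, 2)), 2) = Pow(Add(102, 9), 2) = Pow(111, 2) = 12321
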